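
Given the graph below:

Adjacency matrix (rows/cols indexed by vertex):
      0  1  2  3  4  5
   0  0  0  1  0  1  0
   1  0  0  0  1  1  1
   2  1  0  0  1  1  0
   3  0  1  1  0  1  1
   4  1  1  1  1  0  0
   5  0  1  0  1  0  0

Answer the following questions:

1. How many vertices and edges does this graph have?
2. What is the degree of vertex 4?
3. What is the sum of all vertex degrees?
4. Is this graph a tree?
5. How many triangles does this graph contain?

Count: 6 vertices, 9 edges.
Vertex 4 has neighbors [0, 1, 2, 3], degree = 4.
Handshaking lemma: 2 * 9 = 18.
A tree on 6 vertices has 5 edges. This graph has 9 edges (4 extra). Not a tree.
Number of triangles = 4.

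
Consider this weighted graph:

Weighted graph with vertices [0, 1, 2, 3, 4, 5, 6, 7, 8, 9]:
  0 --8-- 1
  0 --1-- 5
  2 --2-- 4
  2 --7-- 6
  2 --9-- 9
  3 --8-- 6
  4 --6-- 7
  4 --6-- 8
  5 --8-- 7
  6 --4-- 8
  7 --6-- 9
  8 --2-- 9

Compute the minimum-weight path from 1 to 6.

Using Dijkstra's algorithm from vertex 1:
Shortest path: 1 -> 0 -> 5 -> 7 -> 9 -> 8 -> 6
Total weight: 8 + 1 + 8 + 6 + 2 + 4 = 29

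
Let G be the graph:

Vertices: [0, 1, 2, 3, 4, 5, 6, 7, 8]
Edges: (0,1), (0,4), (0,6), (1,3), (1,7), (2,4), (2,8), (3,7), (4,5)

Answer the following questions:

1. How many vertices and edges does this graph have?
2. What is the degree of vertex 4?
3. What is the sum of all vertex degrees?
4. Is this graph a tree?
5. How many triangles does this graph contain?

Count: 9 vertices, 9 edges.
Vertex 4 has neighbors [0, 2, 5], degree = 3.
Handshaking lemma: 2 * 9 = 18.
A tree on 9 vertices has 8 edges. This graph has 9 edges (1 extra). Not a tree.
Number of triangles = 1.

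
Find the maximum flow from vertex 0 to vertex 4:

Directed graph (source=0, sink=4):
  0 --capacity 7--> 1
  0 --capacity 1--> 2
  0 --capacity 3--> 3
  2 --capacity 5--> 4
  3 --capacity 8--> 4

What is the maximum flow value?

Computing max flow:
  Flow on (0->2): 1/1
  Flow on (0->3): 3/3
  Flow on (2->4): 1/5
  Flow on (3->4): 3/8
Maximum flow = 4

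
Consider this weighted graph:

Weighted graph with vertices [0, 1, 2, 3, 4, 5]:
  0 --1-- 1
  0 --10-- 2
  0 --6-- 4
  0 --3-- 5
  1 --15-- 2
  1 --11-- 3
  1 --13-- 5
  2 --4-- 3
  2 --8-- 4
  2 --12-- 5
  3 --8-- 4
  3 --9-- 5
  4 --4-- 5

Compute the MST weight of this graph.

Applying Kruskal's algorithm (sort edges by weight, add if no cycle):
  Add (0,1) w=1
  Add (0,5) w=3
  Add (2,3) w=4
  Add (4,5) w=4
  Skip (0,4) w=6 (creates cycle)
  Add (2,4) w=8
  Skip (3,4) w=8 (creates cycle)
  Skip (3,5) w=9 (creates cycle)
  Skip (0,2) w=10 (creates cycle)
  Skip (1,3) w=11 (creates cycle)
  Skip (2,5) w=12 (creates cycle)
  Skip (1,5) w=13 (creates cycle)
  Skip (1,2) w=15 (creates cycle)
MST weight = 20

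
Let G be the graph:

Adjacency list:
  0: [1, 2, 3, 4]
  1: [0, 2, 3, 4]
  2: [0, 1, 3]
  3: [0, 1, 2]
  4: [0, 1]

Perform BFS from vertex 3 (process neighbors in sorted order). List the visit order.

BFS from vertex 3 (neighbors processed in ascending order):
Visit order: 3, 0, 1, 2, 4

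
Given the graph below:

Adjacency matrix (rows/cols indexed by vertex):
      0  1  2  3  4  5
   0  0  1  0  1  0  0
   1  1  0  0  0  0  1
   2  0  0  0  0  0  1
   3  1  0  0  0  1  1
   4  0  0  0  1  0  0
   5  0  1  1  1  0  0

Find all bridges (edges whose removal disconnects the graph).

A bridge is an edge whose removal increases the number of connected components.
Bridges found: (2,5), (3,4)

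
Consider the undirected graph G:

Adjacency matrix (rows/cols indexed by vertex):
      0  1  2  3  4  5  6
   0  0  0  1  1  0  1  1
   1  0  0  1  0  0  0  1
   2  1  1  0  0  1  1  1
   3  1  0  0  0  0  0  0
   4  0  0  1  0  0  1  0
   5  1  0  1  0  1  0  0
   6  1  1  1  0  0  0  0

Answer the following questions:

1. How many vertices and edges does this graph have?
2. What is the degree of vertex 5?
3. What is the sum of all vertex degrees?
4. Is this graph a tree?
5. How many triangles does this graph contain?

Count: 7 vertices, 10 edges.
Vertex 5 has neighbors [0, 2, 4], degree = 3.
Handshaking lemma: 2 * 10 = 20.
A tree on 7 vertices has 6 edges. This graph has 10 edges (4 extra). Not a tree.
Number of triangles = 4.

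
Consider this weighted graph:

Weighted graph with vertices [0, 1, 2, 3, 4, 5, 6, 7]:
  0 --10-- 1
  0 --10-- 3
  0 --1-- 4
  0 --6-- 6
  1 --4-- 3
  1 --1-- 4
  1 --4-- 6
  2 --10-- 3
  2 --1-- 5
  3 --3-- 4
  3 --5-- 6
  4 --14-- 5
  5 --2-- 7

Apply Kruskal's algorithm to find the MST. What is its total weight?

Applying Kruskal's algorithm (sort edges by weight, add if no cycle):
  Add (0,4) w=1
  Add (1,4) w=1
  Add (2,5) w=1
  Add (5,7) w=2
  Add (3,4) w=3
  Add (1,6) w=4
  Skip (1,3) w=4 (creates cycle)
  Skip (3,6) w=5 (creates cycle)
  Skip (0,6) w=6 (creates cycle)
  Skip (0,3) w=10 (creates cycle)
  Skip (0,1) w=10 (creates cycle)
  Add (2,3) w=10
  Skip (4,5) w=14 (creates cycle)
MST weight = 22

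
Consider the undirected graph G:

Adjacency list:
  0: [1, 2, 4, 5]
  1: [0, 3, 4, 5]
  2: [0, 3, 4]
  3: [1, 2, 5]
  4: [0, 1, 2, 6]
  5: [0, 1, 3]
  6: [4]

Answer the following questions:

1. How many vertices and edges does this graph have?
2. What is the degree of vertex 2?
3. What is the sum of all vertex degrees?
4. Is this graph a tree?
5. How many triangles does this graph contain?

Count: 7 vertices, 11 edges.
Vertex 2 has neighbors [0, 3, 4], degree = 3.
Handshaking lemma: 2 * 11 = 22.
A tree on 7 vertices has 6 edges. This graph has 11 edges (5 extra). Not a tree.
Number of triangles = 4.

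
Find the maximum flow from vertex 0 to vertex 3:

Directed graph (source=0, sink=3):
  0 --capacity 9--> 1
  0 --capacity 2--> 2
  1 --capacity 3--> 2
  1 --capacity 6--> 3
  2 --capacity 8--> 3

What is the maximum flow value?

Computing max flow:
  Flow on (0->1): 9/9
  Flow on (0->2): 2/2
  Flow on (1->2): 3/3
  Flow on (1->3): 6/6
  Flow on (2->3): 5/8
Maximum flow = 11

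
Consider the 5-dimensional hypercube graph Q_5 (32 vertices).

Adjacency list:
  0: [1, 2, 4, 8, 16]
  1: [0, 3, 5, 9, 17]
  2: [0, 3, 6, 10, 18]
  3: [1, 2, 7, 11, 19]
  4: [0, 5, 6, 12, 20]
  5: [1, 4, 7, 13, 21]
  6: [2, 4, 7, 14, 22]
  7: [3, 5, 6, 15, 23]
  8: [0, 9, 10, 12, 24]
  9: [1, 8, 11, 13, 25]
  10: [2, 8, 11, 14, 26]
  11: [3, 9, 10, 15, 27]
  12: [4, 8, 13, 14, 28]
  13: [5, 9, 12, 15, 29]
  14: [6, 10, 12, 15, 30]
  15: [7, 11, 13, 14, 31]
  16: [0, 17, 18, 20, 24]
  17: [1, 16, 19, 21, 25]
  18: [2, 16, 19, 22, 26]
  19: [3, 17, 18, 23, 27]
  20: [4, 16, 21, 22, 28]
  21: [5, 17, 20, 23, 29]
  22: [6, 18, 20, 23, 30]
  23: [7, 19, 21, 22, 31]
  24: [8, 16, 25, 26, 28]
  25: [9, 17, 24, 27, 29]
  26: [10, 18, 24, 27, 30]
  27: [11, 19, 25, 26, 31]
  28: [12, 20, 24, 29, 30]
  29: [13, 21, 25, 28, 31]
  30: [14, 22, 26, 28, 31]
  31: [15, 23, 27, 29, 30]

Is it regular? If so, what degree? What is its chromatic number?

In Q_5, every vertex has exactly 5 neighbors (flip one of 5 bits), so it is 5-regular.
Q_5 is bipartite (partition by bit-parity), so chromatic number = 2.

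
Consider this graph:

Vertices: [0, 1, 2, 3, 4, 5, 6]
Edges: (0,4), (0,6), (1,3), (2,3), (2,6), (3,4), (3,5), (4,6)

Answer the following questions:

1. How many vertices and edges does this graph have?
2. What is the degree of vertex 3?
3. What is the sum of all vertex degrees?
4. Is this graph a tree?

Count: 7 vertices, 8 edges.
Vertex 3 has neighbors [1, 2, 4, 5], degree = 4.
Handshaking lemma: 2 * 8 = 16.
A tree on 7 vertices has 6 edges. This graph has 8 edges (2 extra). Not a tree.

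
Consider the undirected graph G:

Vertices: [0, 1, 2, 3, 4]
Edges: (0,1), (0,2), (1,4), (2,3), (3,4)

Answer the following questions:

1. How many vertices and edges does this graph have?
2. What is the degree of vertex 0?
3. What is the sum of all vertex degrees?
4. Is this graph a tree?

Count: 5 vertices, 5 edges.
Vertex 0 has neighbors [1, 2], degree = 2.
Handshaking lemma: 2 * 5 = 10.
A tree on 5 vertices has 4 edges. This graph has 5 edges (1 extra). Not a tree.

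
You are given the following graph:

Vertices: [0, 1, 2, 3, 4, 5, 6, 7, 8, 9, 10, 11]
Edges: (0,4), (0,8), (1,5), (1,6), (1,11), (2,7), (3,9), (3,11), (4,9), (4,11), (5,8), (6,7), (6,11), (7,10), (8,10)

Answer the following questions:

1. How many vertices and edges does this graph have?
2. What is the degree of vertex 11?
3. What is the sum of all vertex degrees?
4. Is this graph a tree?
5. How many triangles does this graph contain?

Count: 12 vertices, 15 edges.
Vertex 11 has neighbors [1, 3, 4, 6], degree = 4.
Handshaking lemma: 2 * 15 = 30.
A tree on 12 vertices has 11 edges. This graph has 15 edges (4 extra). Not a tree.
Number of triangles = 1.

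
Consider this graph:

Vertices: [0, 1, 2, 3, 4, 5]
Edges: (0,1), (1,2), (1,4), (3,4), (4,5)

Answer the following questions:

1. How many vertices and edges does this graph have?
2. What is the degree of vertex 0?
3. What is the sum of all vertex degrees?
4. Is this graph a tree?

Count: 6 vertices, 5 edges.
Vertex 0 has neighbors [1], degree = 1.
Handshaking lemma: 2 * 5 = 10.
A graph is a tree iff it is connected and has exactly n-1 edges. This graph is connected (all 6 vertices in one component) and has 6-1 = 5 edges. It is a tree.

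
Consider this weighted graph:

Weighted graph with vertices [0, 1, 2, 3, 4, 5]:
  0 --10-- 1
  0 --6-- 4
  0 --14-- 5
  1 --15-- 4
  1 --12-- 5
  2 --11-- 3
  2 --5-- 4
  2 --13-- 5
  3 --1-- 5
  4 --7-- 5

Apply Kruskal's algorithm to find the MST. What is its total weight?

Applying Kruskal's algorithm (sort edges by weight, add if no cycle):
  Add (3,5) w=1
  Add (2,4) w=5
  Add (0,4) w=6
  Add (4,5) w=7
  Add (0,1) w=10
  Skip (2,3) w=11 (creates cycle)
  Skip (1,5) w=12 (creates cycle)
  Skip (2,5) w=13 (creates cycle)
  Skip (0,5) w=14 (creates cycle)
  Skip (1,4) w=15 (creates cycle)
MST weight = 29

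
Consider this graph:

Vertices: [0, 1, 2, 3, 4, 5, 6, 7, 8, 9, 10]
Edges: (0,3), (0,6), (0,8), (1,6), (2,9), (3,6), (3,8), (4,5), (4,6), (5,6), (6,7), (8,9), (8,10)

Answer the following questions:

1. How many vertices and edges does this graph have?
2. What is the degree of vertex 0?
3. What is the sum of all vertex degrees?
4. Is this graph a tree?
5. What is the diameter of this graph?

Count: 11 vertices, 13 edges.
Vertex 0 has neighbors [3, 6, 8], degree = 3.
Handshaking lemma: 2 * 13 = 26.
A tree on 11 vertices has 10 edges. This graph has 13 edges (3 extra). Not a tree.
Diameter (longest shortest path) = 5.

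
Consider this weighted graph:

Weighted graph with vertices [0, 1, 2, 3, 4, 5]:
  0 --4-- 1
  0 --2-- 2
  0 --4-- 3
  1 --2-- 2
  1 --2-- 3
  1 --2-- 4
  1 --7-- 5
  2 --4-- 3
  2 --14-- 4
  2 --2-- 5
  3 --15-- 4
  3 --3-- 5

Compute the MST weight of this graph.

Applying Kruskal's algorithm (sort edges by weight, add if no cycle):
  Add (0,2) w=2
  Add (1,4) w=2
  Add (1,3) w=2
  Add (1,2) w=2
  Add (2,5) w=2
  Skip (3,5) w=3 (creates cycle)
  Skip (0,1) w=4 (creates cycle)
  Skip (0,3) w=4 (creates cycle)
  Skip (2,3) w=4 (creates cycle)
  Skip (1,5) w=7 (creates cycle)
  Skip (2,4) w=14 (creates cycle)
  Skip (3,4) w=15 (creates cycle)
MST weight = 10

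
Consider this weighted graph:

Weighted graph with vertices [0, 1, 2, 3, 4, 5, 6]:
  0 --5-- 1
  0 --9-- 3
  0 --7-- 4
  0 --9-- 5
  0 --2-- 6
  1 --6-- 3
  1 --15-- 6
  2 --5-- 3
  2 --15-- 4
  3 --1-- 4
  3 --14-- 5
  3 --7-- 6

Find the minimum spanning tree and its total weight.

Applying Kruskal's algorithm (sort edges by weight, add if no cycle):
  Add (3,4) w=1
  Add (0,6) w=2
  Add (0,1) w=5
  Add (2,3) w=5
  Add (1,3) w=6
  Skip (0,4) w=7 (creates cycle)
  Skip (3,6) w=7 (creates cycle)
  Skip (0,3) w=9 (creates cycle)
  Add (0,5) w=9
  Skip (3,5) w=14 (creates cycle)
  Skip (1,6) w=15 (creates cycle)
  Skip (2,4) w=15 (creates cycle)
MST weight = 28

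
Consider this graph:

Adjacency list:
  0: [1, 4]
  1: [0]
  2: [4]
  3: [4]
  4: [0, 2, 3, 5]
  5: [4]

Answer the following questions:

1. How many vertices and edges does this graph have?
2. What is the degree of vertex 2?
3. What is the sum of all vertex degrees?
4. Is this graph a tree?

Count: 6 vertices, 5 edges.
Vertex 2 has neighbors [4], degree = 1.
Handshaking lemma: 2 * 5 = 10.
A graph is a tree iff it is connected and has exactly n-1 edges. This graph is connected (all 6 vertices in one component) and has 6-1 = 5 edges. It is a tree.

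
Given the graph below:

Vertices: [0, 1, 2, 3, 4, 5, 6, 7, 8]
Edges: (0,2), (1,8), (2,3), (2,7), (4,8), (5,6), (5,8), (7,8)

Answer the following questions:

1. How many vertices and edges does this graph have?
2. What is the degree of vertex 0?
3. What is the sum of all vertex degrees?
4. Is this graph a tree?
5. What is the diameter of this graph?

Count: 9 vertices, 8 edges.
Vertex 0 has neighbors [2], degree = 1.
Handshaking lemma: 2 * 8 = 16.
A graph is a tree iff it is connected and has exactly n-1 edges. This graph is connected (all 9 vertices in one component) and has 9-1 = 8 edges. It is a tree.
Diameter (longest shortest path) = 5.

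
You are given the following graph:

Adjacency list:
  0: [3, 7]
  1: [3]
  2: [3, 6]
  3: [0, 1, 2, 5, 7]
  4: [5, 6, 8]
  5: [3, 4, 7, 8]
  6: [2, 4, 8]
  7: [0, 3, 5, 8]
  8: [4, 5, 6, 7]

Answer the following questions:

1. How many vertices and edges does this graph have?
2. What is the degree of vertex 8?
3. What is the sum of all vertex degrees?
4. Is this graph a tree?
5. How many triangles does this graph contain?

Count: 9 vertices, 14 edges.
Vertex 8 has neighbors [4, 5, 6, 7], degree = 4.
Handshaking lemma: 2 * 14 = 28.
A tree on 9 vertices has 8 edges. This graph has 14 edges (6 extra). Not a tree.
Number of triangles = 5.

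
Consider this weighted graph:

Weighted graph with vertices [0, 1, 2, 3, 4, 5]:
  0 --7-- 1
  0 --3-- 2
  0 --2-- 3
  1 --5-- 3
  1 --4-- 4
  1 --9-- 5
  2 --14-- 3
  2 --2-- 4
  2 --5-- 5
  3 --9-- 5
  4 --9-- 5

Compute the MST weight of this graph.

Applying Kruskal's algorithm (sort edges by weight, add if no cycle):
  Add (0,3) w=2
  Add (2,4) w=2
  Add (0,2) w=3
  Add (1,4) w=4
  Skip (1,3) w=5 (creates cycle)
  Add (2,5) w=5
  Skip (0,1) w=7 (creates cycle)
  Skip (1,5) w=9 (creates cycle)
  Skip (3,5) w=9 (creates cycle)
  Skip (4,5) w=9 (creates cycle)
  Skip (2,3) w=14 (creates cycle)
MST weight = 16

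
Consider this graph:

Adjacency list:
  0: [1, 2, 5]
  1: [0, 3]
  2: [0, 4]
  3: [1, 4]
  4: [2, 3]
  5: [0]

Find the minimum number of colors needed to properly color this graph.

The graph has a maximum clique of size 2 (lower bound on chromatic number).
A valid 3-coloring: {0: 0, 1: 1, 2: 1, 3: 0, 4: 2, 5: 1}.
No proper 2-coloring exists (verified by exhaustive search).
Chromatic number = 3.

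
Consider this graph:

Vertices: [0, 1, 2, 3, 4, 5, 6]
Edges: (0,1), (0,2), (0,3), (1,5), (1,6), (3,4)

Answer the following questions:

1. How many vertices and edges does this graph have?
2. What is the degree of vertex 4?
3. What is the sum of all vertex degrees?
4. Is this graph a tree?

Count: 7 vertices, 6 edges.
Vertex 4 has neighbors [3], degree = 1.
Handshaking lemma: 2 * 6 = 12.
A graph is a tree iff it is connected and has exactly n-1 edges. This graph is connected (all 7 vertices in one component) and has 7-1 = 6 edges. It is a tree.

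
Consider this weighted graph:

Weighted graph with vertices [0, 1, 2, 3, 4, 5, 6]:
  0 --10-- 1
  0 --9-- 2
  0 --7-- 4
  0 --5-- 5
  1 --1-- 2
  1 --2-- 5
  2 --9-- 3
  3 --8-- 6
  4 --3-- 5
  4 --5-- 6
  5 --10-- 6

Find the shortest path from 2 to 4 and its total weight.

Using Dijkstra's algorithm from vertex 2:
Shortest path: 2 -> 1 -> 5 -> 4
Total weight: 1 + 2 + 3 = 6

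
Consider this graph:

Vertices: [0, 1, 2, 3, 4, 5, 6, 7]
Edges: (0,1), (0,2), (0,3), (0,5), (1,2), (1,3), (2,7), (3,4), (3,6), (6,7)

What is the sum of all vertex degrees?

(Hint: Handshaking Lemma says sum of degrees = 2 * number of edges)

Count edges: 10 edges.
By Handshaking Lemma: sum of degrees = 2 * 10 = 20.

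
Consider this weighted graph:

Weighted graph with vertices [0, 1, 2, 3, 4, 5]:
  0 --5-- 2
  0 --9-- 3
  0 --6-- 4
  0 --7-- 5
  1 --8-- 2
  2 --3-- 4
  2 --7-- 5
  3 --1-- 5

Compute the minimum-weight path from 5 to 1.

Using Dijkstra's algorithm from vertex 5:
Shortest path: 5 -> 2 -> 1
Total weight: 7 + 8 = 15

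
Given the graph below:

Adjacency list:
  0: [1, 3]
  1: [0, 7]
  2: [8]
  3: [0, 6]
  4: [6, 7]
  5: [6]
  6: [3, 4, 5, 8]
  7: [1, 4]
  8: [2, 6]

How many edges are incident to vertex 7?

Vertex 7 has neighbors [1, 4], so deg(7) = 2.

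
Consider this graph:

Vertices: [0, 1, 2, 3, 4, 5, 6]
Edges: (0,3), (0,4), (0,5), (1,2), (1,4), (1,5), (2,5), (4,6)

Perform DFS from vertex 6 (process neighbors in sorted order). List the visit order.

DFS from vertex 6 (neighbors processed in ascending order):
Visit order: 6, 4, 0, 3, 5, 1, 2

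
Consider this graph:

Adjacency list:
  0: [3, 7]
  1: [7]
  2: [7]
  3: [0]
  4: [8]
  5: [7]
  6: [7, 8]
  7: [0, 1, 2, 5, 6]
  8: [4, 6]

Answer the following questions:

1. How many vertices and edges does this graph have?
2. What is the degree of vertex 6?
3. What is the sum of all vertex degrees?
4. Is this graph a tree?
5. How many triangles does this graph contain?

Count: 9 vertices, 8 edges.
Vertex 6 has neighbors [7, 8], degree = 2.
Handshaking lemma: 2 * 8 = 16.
A graph is a tree iff it is connected and has exactly n-1 edges. This graph is connected (all 9 vertices in one component) and has 9-1 = 8 edges. It is a tree.
Number of triangles = 0.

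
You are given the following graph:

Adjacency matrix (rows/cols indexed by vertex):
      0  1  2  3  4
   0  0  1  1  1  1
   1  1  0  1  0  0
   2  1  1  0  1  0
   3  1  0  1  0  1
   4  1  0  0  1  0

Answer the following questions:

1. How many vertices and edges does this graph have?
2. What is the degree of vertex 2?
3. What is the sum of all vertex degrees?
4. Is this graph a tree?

Count: 5 vertices, 7 edges.
Vertex 2 has neighbors [0, 1, 3], degree = 3.
Handshaking lemma: 2 * 7 = 14.
A tree on 5 vertices has 4 edges. This graph has 7 edges (3 extra). Not a tree.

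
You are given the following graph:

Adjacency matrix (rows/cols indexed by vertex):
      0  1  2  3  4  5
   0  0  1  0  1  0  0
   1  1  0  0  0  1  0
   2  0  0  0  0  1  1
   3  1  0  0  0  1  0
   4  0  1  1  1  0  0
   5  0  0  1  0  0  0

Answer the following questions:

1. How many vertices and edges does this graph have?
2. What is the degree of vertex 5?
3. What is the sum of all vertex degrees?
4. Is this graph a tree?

Count: 6 vertices, 6 edges.
Vertex 5 has neighbors [2], degree = 1.
Handshaking lemma: 2 * 6 = 12.
A tree on 6 vertices has 5 edges. This graph has 6 edges (1 extra). Not a tree.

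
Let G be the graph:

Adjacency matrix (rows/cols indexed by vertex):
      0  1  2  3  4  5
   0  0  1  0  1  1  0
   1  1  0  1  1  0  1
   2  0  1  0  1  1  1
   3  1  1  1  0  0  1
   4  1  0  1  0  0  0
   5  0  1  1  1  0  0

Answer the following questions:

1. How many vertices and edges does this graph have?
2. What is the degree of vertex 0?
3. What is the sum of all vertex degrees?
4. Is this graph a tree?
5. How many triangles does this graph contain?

Count: 6 vertices, 10 edges.
Vertex 0 has neighbors [1, 3, 4], degree = 3.
Handshaking lemma: 2 * 10 = 20.
A tree on 6 vertices has 5 edges. This graph has 10 edges (5 extra). Not a tree.
Number of triangles = 5.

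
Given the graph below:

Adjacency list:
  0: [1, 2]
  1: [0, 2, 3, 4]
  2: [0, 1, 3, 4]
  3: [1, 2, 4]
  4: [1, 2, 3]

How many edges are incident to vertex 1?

Vertex 1 has neighbors [0, 2, 3, 4], so deg(1) = 4.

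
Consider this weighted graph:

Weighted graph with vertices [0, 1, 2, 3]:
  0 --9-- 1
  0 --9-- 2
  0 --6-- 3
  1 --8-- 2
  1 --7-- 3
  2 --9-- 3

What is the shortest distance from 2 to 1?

Using Dijkstra's algorithm from vertex 2:
Shortest path: 2 -> 1
Total weight: 8 = 8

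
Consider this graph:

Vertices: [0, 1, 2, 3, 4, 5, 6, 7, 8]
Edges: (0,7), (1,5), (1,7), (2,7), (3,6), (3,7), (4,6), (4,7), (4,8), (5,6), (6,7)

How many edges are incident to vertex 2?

Vertex 2 has neighbors [7], so deg(2) = 1.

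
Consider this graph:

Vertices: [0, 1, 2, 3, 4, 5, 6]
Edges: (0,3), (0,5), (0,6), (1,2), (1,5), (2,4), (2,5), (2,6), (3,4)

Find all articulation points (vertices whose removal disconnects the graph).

No articulation points. The graph is biconnected.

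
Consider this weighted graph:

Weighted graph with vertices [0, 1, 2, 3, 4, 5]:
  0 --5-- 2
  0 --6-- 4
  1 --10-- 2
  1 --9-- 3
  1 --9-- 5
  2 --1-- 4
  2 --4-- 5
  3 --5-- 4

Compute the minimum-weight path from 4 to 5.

Using Dijkstra's algorithm from vertex 4:
Shortest path: 4 -> 2 -> 5
Total weight: 1 + 4 = 5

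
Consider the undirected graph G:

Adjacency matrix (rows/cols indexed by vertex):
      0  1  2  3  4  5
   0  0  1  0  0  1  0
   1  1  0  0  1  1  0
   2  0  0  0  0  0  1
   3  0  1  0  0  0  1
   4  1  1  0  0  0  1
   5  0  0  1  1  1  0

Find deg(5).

Vertex 5 has neighbors [2, 3, 4], so deg(5) = 3.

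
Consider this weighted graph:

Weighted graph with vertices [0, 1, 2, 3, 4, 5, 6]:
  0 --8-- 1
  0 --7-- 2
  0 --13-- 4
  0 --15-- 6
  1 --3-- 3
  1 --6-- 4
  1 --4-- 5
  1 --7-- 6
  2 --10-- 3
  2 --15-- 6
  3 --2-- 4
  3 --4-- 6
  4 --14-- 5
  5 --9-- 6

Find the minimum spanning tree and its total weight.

Applying Kruskal's algorithm (sort edges by weight, add if no cycle):
  Add (3,4) w=2
  Add (1,3) w=3
  Add (1,5) w=4
  Add (3,6) w=4
  Skip (1,4) w=6 (creates cycle)
  Add (0,2) w=7
  Skip (1,6) w=7 (creates cycle)
  Add (0,1) w=8
  Skip (5,6) w=9 (creates cycle)
  Skip (2,3) w=10 (creates cycle)
  Skip (0,4) w=13 (creates cycle)
  Skip (4,5) w=14 (creates cycle)
  Skip (0,6) w=15 (creates cycle)
  Skip (2,6) w=15 (creates cycle)
MST weight = 28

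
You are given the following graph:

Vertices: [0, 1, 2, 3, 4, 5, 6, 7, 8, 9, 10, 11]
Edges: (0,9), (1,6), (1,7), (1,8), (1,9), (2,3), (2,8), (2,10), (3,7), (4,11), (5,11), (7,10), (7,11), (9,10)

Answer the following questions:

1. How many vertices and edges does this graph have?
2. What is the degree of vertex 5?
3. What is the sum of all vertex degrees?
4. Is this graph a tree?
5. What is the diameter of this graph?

Count: 12 vertices, 14 edges.
Vertex 5 has neighbors [11], degree = 1.
Handshaking lemma: 2 * 14 = 28.
A tree on 12 vertices has 11 edges. This graph has 14 edges (3 extra). Not a tree.
Diameter (longest shortest path) = 5.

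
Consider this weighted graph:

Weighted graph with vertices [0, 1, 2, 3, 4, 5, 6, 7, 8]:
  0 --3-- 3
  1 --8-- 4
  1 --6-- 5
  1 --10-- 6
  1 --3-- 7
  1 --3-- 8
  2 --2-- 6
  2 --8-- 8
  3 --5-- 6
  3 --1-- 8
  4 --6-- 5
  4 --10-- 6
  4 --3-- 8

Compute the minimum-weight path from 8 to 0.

Using Dijkstra's algorithm from vertex 8:
Shortest path: 8 -> 3 -> 0
Total weight: 1 + 3 = 4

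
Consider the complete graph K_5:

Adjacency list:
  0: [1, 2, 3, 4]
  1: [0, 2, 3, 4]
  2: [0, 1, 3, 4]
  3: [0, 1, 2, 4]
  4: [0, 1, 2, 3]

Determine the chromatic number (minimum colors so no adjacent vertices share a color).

In K_5, every vertex is adjacent to every other vertex.
Each vertex needs a unique color.
Chromatic number = 5.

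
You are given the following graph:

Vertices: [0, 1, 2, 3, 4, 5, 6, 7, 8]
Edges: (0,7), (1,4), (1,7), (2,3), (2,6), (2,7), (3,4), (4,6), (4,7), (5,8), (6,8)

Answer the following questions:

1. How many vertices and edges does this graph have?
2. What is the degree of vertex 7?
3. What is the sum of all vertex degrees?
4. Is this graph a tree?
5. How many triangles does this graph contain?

Count: 9 vertices, 11 edges.
Vertex 7 has neighbors [0, 1, 2, 4], degree = 4.
Handshaking lemma: 2 * 11 = 22.
A tree on 9 vertices has 8 edges. This graph has 11 edges (3 extra). Not a tree.
Number of triangles = 1.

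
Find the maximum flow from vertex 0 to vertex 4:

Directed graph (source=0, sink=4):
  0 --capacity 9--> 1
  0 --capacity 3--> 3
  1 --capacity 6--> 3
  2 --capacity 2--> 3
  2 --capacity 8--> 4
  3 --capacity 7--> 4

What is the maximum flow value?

Computing max flow:
  Flow on (0->1): 6/9
  Flow on (0->3): 1/3
  Flow on (1->3): 6/6
  Flow on (3->4): 7/7
Maximum flow = 7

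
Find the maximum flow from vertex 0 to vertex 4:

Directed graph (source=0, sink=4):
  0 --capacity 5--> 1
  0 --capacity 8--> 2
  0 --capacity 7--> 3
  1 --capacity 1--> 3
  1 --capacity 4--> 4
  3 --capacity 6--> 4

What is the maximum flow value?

Computing max flow:
  Flow on (0->1): 4/5
  Flow on (0->3): 6/7
  Flow on (1->4): 4/4
  Flow on (3->4): 6/6
Maximum flow = 10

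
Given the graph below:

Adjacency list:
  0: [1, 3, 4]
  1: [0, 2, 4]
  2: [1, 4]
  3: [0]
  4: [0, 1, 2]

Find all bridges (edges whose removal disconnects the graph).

A bridge is an edge whose removal increases the number of connected components.
Bridges found: (0,3)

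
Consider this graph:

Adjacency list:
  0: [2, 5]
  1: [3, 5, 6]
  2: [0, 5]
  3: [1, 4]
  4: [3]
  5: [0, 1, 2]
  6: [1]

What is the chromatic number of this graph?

The graph has a maximum clique of size 3 (lower bound on chromatic number).
A valid 3-coloring: {0: 0, 1: 0, 2: 2, 3: 1, 4: 0, 5: 1, 6: 1}.
Chromatic number = 3.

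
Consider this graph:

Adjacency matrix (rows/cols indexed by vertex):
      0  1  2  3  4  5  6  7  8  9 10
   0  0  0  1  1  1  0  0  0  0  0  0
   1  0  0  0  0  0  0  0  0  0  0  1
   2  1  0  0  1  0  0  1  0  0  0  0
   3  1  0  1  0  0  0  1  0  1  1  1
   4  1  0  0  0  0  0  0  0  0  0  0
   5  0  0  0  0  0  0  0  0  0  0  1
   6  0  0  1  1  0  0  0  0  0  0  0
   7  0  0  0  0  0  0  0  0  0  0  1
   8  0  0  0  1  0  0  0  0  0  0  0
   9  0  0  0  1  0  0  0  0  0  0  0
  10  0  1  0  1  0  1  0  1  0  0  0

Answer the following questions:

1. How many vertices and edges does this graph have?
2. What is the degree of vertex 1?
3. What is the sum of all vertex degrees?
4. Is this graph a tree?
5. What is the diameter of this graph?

Count: 11 vertices, 12 edges.
Vertex 1 has neighbors [10], degree = 1.
Handshaking lemma: 2 * 12 = 24.
A tree on 11 vertices has 10 edges. This graph has 12 edges (2 extra). Not a tree.
Diameter (longest shortest path) = 4.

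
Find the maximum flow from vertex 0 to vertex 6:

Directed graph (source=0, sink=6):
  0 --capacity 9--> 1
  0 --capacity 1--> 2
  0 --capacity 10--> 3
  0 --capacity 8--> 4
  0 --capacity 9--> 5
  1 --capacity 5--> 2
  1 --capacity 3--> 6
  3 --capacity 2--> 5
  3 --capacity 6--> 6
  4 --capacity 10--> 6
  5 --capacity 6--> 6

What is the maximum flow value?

Computing max flow:
  Flow on (0->1): 3/9
  Flow on (0->3): 8/10
  Flow on (0->4): 8/8
  Flow on (0->5): 4/9
  Flow on (1->6): 3/3
  Flow on (3->5): 2/2
  Flow on (3->6): 6/6
  Flow on (4->6): 8/10
  Flow on (5->6): 6/6
Maximum flow = 23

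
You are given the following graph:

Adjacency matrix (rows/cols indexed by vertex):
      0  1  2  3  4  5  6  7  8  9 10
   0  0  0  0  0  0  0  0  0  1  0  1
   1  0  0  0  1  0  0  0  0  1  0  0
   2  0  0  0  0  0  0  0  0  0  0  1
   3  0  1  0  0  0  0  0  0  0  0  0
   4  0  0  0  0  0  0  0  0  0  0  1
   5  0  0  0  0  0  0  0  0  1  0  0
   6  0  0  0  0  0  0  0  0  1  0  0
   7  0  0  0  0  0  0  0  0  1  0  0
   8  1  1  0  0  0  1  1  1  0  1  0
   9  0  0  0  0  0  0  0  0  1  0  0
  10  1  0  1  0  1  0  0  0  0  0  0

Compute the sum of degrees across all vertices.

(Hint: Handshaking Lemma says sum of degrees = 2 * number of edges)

Count edges: 10 edges.
By Handshaking Lemma: sum of degrees = 2 * 10 = 20.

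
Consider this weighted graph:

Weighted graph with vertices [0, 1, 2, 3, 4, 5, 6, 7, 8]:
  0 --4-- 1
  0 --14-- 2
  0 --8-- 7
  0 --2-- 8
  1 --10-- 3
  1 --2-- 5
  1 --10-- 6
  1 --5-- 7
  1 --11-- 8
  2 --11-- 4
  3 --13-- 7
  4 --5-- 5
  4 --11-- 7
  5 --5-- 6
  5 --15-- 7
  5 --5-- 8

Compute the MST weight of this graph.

Applying Kruskal's algorithm (sort edges by weight, add if no cycle):
  Add (0,8) w=2
  Add (1,5) w=2
  Add (0,1) w=4
  Add (1,7) w=5
  Add (4,5) w=5
  Skip (5,8) w=5 (creates cycle)
  Add (5,6) w=5
  Skip (0,7) w=8 (creates cycle)
  Skip (1,6) w=10 (creates cycle)
  Add (1,3) w=10
  Skip (1,8) w=11 (creates cycle)
  Add (2,4) w=11
  Skip (4,7) w=11 (creates cycle)
  Skip (3,7) w=13 (creates cycle)
  Skip (0,2) w=14 (creates cycle)
  Skip (5,7) w=15 (creates cycle)
MST weight = 44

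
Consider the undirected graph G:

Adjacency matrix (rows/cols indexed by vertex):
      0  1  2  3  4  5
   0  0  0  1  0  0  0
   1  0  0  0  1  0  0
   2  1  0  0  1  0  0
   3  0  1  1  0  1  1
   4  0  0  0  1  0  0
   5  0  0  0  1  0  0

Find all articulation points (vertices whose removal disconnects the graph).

An articulation point is a vertex whose removal disconnects the graph.
Articulation points: [2, 3]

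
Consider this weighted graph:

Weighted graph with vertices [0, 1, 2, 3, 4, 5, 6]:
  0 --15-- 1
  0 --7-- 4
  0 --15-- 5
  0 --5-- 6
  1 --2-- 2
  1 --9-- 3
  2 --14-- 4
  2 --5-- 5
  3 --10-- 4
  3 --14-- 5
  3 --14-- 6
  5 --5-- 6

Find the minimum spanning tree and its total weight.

Applying Kruskal's algorithm (sort edges by weight, add if no cycle):
  Add (1,2) w=2
  Add (0,6) w=5
  Add (2,5) w=5
  Add (5,6) w=5
  Add (0,4) w=7
  Add (1,3) w=9
  Skip (3,4) w=10 (creates cycle)
  Skip (2,4) w=14 (creates cycle)
  Skip (3,5) w=14 (creates cycle)
  Skip (3,6) w=14 (creates cycle)
  Skip (0,5) w=15 (creates cycle)
  Skip (0,1) w=15 (creates cycle)
MST weight = 33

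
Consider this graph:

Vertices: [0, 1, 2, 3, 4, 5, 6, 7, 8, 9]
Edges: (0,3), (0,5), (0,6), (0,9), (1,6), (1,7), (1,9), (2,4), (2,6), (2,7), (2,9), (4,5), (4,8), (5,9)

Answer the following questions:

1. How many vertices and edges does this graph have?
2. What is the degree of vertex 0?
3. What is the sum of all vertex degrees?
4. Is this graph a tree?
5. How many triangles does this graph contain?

Count: 10 vertices, 14 edges.
Vertex 0 has neighbors [3, 5, 6, 9], degree = 4.
Handshaking lemma: 2 * 14 = 28.
A tree on 10 vertices has 9 edges. This graph has 14 edges (5 extra). Not a tree.
Number of triangles = 1.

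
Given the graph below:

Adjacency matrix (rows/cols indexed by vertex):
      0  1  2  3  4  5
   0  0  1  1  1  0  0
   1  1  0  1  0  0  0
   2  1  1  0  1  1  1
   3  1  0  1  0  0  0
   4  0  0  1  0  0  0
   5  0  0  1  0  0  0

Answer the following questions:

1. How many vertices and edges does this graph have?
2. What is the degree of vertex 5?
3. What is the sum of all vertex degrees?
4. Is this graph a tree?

Count: 6 vertices, 7 edges.
Vertex 5 has neighbors [2], degree = 1.
Handshaking lemma: 2 * 7 = 14.
A tree on 6 vertices has 5 edges. This graph has 7 edges (2 extra). Not a tree.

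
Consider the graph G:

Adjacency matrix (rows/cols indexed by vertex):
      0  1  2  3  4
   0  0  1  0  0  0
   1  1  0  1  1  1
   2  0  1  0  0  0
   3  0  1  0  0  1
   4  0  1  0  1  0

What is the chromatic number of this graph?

The graph has a maximum clique of size 3 (lower bound on chromatic number).
A valid 3-coloring: {0: 1, 1: 0, 2: 1, 3: 1, 4: 2}.
Chromatic number = 3.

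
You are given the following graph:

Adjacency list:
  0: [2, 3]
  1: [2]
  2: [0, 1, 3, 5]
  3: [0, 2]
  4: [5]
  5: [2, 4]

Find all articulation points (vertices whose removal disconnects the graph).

An articulation point is a vertex whose removal disconnects the graph.
Articulation points: [2, 5]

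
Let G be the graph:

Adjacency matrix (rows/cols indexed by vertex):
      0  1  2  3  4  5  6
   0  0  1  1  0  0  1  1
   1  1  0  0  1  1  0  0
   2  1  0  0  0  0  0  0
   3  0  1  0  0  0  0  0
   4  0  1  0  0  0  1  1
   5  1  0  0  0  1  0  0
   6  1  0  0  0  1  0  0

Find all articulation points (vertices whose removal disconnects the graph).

An articulation point is a vertex whose removal disconnects the graph.
Articulation points: [0, 1]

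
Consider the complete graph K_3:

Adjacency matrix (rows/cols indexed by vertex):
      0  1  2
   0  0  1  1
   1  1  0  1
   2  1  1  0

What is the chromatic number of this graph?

In K_3, every vertex is adjacent to every other vertex.
Each vertex needs a unique color.
Chromatic number = 3.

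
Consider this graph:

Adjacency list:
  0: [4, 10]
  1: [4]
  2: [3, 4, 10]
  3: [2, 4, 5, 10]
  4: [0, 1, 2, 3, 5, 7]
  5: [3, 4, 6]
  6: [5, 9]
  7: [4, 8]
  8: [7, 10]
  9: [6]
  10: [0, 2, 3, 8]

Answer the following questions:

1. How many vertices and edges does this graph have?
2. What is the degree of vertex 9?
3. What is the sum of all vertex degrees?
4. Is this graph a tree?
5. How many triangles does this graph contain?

Count: 11 vertices, 15 edges.
Vertex 9 has neighbors [6], degree = 1.
Handshaking lemma: 2 * 15 = 30.
A tree on 11 vertices has 10 edges. This graph has 15 edges (5 extra). Not a tree.
Number of triangles = 3.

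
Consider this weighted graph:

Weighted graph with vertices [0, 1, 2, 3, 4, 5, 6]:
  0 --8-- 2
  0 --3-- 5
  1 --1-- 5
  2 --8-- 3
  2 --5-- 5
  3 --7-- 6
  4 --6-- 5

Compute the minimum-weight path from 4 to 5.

Using Dijkstra's algorithm from vertex 4:
Shortest path: 4 -> 5
Total weight: 6 = 6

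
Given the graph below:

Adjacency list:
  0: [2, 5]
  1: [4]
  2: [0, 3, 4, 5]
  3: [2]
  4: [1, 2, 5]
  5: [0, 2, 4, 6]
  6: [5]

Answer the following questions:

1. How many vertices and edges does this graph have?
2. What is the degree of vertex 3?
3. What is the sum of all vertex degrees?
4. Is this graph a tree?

Count: 7 vertices, 8 edges.
Vertex 3 has neighbors [2], degree = 1.
Handshaking lemma: 2 * 8 = 16.
A tree on 7 vertices has 6 edges. This graph has 8 edges (2 extra). Not a tree.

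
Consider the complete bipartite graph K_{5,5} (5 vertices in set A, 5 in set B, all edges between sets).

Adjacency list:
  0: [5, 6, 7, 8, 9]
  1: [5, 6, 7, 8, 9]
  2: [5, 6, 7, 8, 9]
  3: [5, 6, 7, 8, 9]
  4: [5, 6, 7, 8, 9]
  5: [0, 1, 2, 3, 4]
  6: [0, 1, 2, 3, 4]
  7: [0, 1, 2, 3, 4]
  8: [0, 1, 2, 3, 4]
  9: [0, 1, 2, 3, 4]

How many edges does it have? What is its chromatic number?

K_{5,5} has 5 * 5 = 25 edges.
Bipartite graphs have chromatic number 2 (color each partition differently).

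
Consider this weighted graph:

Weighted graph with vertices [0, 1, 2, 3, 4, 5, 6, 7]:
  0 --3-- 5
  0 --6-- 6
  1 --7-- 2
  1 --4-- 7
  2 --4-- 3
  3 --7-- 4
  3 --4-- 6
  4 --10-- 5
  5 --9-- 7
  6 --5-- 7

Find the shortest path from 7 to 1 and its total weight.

Using Dijkstra's algorithm from vertex 7:
Shortest path: 7 -> 1
Total weight: 4 = 4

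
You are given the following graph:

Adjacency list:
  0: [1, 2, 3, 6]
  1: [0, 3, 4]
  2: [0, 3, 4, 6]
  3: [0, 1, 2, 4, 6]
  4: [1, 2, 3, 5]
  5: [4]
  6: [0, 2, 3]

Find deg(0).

Vertex 0 has neighbors [1, 2, 3, 6], so deg(0) = 4.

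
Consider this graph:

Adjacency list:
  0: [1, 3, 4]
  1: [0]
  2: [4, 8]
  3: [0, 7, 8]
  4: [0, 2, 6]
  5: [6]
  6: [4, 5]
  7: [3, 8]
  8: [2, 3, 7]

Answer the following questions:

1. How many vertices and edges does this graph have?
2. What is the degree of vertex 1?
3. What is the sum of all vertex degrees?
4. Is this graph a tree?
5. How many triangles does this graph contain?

Count: 9 vertices, 10 edges.
Vertex 1 has neighbors [0], degree = 1.
Handshaking lemma: 2 * 10 = 20.
A tree on 9 vertices has 8 edges. This graph has 10 edges (2 extra). Not a tree.
Number of triangles = 1.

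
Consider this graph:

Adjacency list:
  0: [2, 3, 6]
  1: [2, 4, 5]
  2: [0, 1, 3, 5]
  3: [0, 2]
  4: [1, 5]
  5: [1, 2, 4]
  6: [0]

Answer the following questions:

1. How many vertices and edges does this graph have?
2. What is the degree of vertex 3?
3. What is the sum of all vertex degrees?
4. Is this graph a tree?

Count: 7 vertices, 9 edges.
Vertex 3 has neighbors [0, 2], degree = 2.
Handshaking lemma: 2 * 9 = 18.
A tree on 7 vertices has 6 edges. This graph has 9 edges (3 extra). Not a tree.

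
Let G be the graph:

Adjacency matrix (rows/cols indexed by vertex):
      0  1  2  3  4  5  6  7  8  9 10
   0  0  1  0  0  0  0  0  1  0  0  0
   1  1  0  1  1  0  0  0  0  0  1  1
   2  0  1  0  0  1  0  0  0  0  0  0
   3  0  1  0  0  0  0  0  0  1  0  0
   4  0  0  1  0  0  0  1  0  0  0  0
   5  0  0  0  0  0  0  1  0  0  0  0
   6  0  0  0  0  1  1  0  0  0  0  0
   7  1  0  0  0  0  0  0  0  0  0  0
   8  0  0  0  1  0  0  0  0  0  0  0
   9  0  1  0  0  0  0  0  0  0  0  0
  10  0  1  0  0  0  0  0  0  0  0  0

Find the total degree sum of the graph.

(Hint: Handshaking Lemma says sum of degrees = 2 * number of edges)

Count edges: 10 edges.
By Handshaking Lemma: sum of degrees = 2 * 10 = 20.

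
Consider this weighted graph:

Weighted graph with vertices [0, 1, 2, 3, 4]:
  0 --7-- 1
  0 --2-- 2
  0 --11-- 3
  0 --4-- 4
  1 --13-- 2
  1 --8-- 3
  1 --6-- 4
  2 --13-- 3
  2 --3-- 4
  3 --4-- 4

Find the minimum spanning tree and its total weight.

Applying Kruskal's algorithm (sort edges by weight, add if no cycle):
  Add (0,2) w=2
  Add (2,4) w=3
  Skip (0,4) w=4 (creates cycle)
  Add (3,4) w=4
  Add (1,4) w=6
  Skip (0,1) w=7 (creates cycle)
  Skip (1,3) w=8 (creates cycle)
  Skip (0,3) w=11 (creates cycle)
  Skip (1,2) w=13 (creates cycle)
  Skip (2,3) w=13 (creates cycle)
MST weight = 15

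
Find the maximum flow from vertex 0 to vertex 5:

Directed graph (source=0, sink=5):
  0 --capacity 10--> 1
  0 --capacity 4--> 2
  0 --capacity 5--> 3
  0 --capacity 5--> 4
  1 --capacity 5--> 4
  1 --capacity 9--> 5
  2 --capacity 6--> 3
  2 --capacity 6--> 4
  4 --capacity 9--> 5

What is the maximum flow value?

Computing max flow:
  Flow on (0->1): 9/10
  Flow on (0->2): 4/4
  Flow on (0->4): 5/5
  Flow on (1->5): 9/9
  Flow on (2->4): 4/6
  Flow on (4->5): 9/9
Maximum flow = 18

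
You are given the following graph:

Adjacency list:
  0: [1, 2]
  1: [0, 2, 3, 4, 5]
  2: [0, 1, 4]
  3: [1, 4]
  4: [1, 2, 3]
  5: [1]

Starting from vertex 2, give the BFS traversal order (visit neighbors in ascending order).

BFS from vertex 2 (neighbors processed in ascending order):
Visit order: 2, 0, 1, 4, 3, 5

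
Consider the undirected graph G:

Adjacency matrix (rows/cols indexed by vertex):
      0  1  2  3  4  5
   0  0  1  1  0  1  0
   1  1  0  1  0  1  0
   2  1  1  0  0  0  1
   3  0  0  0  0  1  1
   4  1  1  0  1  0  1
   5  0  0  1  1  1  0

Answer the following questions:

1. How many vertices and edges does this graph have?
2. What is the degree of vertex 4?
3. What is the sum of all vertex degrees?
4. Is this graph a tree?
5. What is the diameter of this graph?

Count: 6 vertices, 9 edges.
Vertex 4 has neighbors [0, 1, 3, 5], degree = 4.
Handshaking lemma: 2 * 9 = 18.
A tree on 6 vertices has 5 edges. This graph has 9 edges (4 extra). Not a tree.
Diameter (longest shortest path) = 2.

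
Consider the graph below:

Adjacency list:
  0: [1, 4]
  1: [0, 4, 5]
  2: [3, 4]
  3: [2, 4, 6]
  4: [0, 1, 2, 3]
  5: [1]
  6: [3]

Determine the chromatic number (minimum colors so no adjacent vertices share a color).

The graph has a maximum clique of size 3 (lower bound on chromatic number).
A valid 3-coloring: {0: 2, 1: 1, 2: 2, 3: 1, 4: 0, 5: 0, 6: 0}.
Chromatic number = 3.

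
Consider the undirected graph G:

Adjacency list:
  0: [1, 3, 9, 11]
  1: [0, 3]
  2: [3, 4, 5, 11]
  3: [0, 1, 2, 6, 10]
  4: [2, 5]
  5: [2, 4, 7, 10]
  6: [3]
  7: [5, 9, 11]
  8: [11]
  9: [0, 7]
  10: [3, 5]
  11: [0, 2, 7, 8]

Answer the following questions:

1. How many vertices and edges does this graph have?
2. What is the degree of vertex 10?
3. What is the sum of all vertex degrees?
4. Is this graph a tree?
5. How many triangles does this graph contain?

Count: 12 vertices, 17 edges.
Vertex 10 has neighbors [3, 5], degree = 2.
Handshaking lemma: 2 * 17 = 34.
A tree on 12 vertices has 11 edges. This graph has 17 edges (6 extra). Not a tree.
Number of triangles = 2.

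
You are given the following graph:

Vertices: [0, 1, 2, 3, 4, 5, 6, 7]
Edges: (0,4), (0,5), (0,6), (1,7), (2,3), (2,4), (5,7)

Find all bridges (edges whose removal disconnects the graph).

A bridge is an edge whose removal increases the number of connected components.
Bridges found: (0,4), (0,5), (0,6), (1,7), (2,3), (2,4), (5,7)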